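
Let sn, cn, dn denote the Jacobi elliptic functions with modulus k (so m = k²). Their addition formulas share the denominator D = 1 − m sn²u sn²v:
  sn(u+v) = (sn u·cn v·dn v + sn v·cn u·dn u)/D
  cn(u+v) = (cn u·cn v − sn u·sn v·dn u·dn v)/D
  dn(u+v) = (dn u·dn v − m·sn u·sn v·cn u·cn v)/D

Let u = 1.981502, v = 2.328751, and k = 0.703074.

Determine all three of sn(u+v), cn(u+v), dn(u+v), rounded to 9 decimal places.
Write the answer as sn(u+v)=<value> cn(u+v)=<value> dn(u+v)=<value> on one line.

sn u = 0.9955706006287428, cn u = -0.09401690892453448, dn u = 0.7141822401399276
sn v = 0.9402962415611372, cn v = -0.3403571331792527, dn v = 0.7502997043128553
m = k² = 0.494313049476
D = 1 − m·sn²u·sn²v = 0.5668128126719526
sn(u+v) = (sn u·cn v·dn v + sn v·cn u·dn u)/D = -0.3173751067338382/0.5668128126719526 = -0.5599293093565292
cn(u+v) = (cn u·cn v − sn u·sn v·dn u·dn v)/D = -0.4696273056741641/0.5668128126719526 = -0.8285403843648903
dn(u+v) = (dn u·dn v − m·sn u·sn v·cn u·cn v)/D = 0.5210432944109732/0.5668128126719526 = 0.9192510874176925

sn(u+v)=-0.559929309 cn(u+v)=-0.828540384 dn(u+v)=0.919251087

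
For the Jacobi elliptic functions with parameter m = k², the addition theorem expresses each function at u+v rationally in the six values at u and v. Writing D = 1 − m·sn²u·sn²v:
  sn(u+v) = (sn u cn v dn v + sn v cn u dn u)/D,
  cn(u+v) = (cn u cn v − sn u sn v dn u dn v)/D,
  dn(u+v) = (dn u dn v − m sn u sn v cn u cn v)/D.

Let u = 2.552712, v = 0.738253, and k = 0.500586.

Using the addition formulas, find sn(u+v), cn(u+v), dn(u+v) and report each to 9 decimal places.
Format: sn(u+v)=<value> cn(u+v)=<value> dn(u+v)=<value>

sn u = 0.7169539793152272, cn u = -0.6971205000170779, dn u = 0.9333771230802772
sn v = 0.6618224647035932, cn v = 0.749660606683892, dn v = 0.9435257986052425
m = k² = 0.250586343396
D = 1 − m·sn²u·sn²v = 0.9435813139870361
sn(u+v) = (sn u·cn v·dn v + sn v·cn u·dn u)/D = 0.0764866340753447/0.9435813139870361 = 0.08105992874334893
cn(u+v) = (cn u·cn v − sn u·sn v·dn u·dn v)/D = -0.9404762043312558/0.9435813139870361 = -0.9967092293904593
dn(u+v) = (dn u·dn v − m·sn u·sn v·cn u·cn v)/D = 0.9428041761565749/0.9435813139870361 = 0.9991763954850087

sn(u+v)=0.081059929 cn(u+v)=-0.996709229 dn(u+v)=0.999176395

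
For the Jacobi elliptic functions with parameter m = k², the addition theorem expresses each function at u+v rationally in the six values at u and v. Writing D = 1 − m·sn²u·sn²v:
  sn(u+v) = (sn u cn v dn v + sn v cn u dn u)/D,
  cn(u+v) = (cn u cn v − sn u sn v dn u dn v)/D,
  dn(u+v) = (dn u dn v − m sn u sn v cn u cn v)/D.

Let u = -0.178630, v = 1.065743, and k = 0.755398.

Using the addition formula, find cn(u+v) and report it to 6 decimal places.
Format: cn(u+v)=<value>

cn(u+v)=0.674174

sn u = -0.1771519229932018, cn u = 0.9841835175310602, dn u = 0.9910056265449733
sn v = 0.8275527890110631, cn v = 0.5613879063535399, dn v = 0.7805192697862535
m = k² = 0.570626138404
D = 1 − m·sn²u·sn²v = 0.9877359244673655
cn(u+v) = (cn u·cn v − sn u·sn v·dn u·dn v)/D = 0.6659056623210572/0.9877359244673655 = 0.6741737804870724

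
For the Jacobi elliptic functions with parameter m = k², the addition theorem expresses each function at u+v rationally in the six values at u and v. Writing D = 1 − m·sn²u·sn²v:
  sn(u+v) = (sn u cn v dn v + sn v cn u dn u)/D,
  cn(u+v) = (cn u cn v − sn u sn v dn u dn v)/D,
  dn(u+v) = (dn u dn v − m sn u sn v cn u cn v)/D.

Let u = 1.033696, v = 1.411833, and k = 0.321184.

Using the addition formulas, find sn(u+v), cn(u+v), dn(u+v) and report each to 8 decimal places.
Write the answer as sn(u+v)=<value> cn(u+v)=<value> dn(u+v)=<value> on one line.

sn u = 0.8512659381665789, cn u = 0.5247345066958855, dn u = 0.9618967366260481
sn v = 0.9817316929685799, cn v = 0.1902705521646635, dn v = 0.9489865632416625
m = k² = 0.103159161856
D = 1 − m·sn²u·sn²v = 0.9279516664351896
sn(u+v) = (sn u·cn v·dn v + sn v·cn u·dn u)/D = 0.6492278076984714/0.9279516664351896 = 0.6996353702262735
cn(u+v) = (cn u·cn v − sn u·sn v·dn u·dn v)/D = -0.6630215297792992/0.9279516664351896 = -0.7145000690891115
dn(u+v) = (dn u·dn v − m·sn u·sn v·cn u·cn v)/D = 0.9042195774078578/0.9279516664351896 = 0.974425296181103

sn(u+v)=0.69963537 cn(u+v)=-0.71450007 dn(u+v)=0.97442530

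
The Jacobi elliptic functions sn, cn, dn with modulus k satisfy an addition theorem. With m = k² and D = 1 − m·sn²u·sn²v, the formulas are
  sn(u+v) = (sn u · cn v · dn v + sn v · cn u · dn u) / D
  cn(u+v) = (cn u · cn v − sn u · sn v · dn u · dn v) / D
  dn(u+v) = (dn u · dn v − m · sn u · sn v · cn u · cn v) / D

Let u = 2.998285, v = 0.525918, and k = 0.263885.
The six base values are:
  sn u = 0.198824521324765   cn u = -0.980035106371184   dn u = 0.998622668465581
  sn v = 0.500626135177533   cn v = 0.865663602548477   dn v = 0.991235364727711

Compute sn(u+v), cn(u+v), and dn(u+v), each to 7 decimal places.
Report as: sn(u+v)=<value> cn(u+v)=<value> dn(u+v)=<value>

m = k² = 0.069635293225
D = 1 − m·sn²u·sn²v = 0.9993100838104757
sn(u+v) = (sn u·cn v·dn v + sn v·cn u·dn u)/D = -0.319348800956328/0.9993100838104757 = -0.3195692769741871
cn(u+v) = (cn u·cn v − sn u·sn v·dn u·dn v)/D = -0.9469091756515276/0.9993100838104757 = -0.9475629146469354
dn(u+v) = (dn u·dn v − m·sn u·sn v·cn u·cn v)/D = 0.9957504615960619/0.9993100838104757 = 0.9964379202490978

sn(u+v)=-0.3195693 cn(u+v)=-0.9475629 dn(u+v)=0.9964379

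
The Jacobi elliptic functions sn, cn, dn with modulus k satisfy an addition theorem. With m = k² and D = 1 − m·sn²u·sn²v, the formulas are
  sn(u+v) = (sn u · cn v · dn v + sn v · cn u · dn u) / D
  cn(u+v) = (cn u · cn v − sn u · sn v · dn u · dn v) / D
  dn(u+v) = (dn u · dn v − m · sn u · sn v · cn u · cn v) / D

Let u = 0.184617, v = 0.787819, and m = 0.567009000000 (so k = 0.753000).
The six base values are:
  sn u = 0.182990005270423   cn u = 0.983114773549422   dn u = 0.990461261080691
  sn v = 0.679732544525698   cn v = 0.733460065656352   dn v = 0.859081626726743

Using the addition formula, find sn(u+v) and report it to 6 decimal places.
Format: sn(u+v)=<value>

sn(u+v)=0.784061

m = k² = 0.567009
D = 1 − m·sn²u·sn²v = 0.9912275516632928
sn(u+v) = (sn u·cn v·dn v + sn v·cn u·dn u)/D = 0.7771831760333786/0.9912275516632928 = 0.784061313397973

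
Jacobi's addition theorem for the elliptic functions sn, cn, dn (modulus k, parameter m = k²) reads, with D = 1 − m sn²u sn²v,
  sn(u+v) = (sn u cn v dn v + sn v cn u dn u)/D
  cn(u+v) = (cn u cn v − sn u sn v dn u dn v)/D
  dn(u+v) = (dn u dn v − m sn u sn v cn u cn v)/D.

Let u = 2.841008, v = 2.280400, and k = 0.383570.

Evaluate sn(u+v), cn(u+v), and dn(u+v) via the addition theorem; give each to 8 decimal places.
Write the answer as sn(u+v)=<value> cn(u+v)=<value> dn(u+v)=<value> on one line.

sn u = 0.4122898528639481, cn u = -0.9110527302112782, dn u = 0.9874163771529854
sn v = 0.8237766759876833, cn v = -0.5669144451314356, dn v = 0.9487671764096334
m = k² = 0.1471259449
D = 1 − m·sn²u·sn²v = 0.9830287613601085
sn(u+v) = (sn u·cn v·dn v + sn v·cn u·dn u)/D = -0.9628181984555949/0.9830287613601085 = -0.9794405172066884
cn(u+v) = (cn u·cn v − sn u·sn v·dn u·dn v)/D = 0.1983095115820513/0.9830287613601085 = 0.2017331734095676
dn(u+v) = (dn u·dn v − m·sn u·sn v·cn u·cn v)/D = 0.9110197673590167/0.9830287613601085 = 0.9267478258708719

sn(u+v)=-0.97944052 cn(u+v)=0.20173317 dn(u+v)=0.92674783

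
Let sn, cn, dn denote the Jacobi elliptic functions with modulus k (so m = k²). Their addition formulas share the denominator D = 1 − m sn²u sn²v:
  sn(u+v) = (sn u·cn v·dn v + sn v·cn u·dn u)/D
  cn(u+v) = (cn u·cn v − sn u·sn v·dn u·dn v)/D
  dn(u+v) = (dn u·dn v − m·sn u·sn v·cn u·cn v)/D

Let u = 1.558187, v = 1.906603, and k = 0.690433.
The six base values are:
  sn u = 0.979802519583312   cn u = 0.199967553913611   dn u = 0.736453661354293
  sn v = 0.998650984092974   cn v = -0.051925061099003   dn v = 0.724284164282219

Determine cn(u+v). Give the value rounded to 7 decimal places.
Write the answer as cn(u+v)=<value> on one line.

cn(u+v)=-0.9792287

m = k² = 0.476697727489
D = 1 − m·sn²u·sn²v = 0.5435978789959212
cn(u+v) = (cn u·cn v − sn u·sn v·dn u·dn v)/D = -0.5323066472508965/0.5435978789959212 = -0.9792287052961269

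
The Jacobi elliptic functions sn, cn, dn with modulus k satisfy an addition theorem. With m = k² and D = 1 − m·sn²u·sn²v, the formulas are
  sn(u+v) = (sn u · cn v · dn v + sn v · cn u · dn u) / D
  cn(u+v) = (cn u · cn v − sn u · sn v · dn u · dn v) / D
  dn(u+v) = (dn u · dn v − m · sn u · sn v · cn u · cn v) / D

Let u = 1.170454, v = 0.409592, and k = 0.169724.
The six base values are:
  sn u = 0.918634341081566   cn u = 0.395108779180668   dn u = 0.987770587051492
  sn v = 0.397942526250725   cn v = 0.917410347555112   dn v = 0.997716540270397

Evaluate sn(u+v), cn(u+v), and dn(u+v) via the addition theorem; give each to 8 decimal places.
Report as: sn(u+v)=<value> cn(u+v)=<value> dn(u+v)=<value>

m = k² = 0.028806236176
D = 1 − m·sn²u·sn²v = 0.9961504268606596
sn(u+v) = (sn u·cn v·dn v + sn v·cn u·dn u)/D = 0.9961479789575552/0.9961504268606596 = 0.9999975426370973
cn(u+v) = (cn u·cn v − sn u·sn v·dn u·dn v)/D = 0.00220838254218711/0.9961504268606596 = 0.002216916725264844
dn(u+v) = (dn u·dn v − m·sn u·sn v·cn u·cn v)/D = 0.981697985016596/0.9961504268606596 = 0.9854917074225325

sn(u+v)=0.99999754 cn(u+v)=0.00221692 dn(u+v)=0.98549171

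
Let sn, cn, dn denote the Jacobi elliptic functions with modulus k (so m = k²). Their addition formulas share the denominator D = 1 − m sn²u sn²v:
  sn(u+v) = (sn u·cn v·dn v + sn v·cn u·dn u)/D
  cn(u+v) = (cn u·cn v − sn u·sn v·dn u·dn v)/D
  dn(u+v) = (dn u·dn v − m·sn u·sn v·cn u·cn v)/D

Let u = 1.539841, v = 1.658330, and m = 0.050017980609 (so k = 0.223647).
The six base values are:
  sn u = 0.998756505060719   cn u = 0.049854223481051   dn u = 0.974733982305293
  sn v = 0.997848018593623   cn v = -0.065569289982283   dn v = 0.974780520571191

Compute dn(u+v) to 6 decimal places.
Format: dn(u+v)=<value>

dn(u+v)=0.999993

m = k² = 0.050017980609
D = 1 − m·sn²u·sn²v = 0.9503208456753074
dn(u+v) = (dn u·dn v − m·sn u·sn v·cn u·cn v)/D = 0.95031464803202/0.9503208456753074 = 0.9999934783675264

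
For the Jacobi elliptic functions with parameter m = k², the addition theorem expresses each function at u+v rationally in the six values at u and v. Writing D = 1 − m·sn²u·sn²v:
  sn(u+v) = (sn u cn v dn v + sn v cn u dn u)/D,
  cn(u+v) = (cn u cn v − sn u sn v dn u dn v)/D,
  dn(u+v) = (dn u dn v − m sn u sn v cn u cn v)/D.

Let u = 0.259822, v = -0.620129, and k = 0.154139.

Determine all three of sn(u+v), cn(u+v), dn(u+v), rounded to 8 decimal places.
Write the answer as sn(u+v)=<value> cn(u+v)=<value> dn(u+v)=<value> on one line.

sn(u+v)=-0.35239267 cn(u+v)=0.93585223 dn(u+v)=0.99852372

sn u = 0.2568423117781303, cn u = 0.9664533236946654, dn u = 0.9992160317239034
sn v = -0.5804286434437654, cn v = 0.8143111136844629, dn v = 0.9959898148376018
m = k² = 0.023758831321
D = 1 − m·sn²u·sn²v = 0.9994719732955745
sn(u+v) = (sn u·cn v·dn v + sn v·cn u·dn u)/D = -0.3522065984538932/0.9994719732955745 = -0.3523926711947278
cn(u+v) = (cn u·cn v − sn u·sn v·dn u·dn v)/D = 0.9353580797795504/0.9994719732955745 = 0.9358522347508951
dn(u+v) = (dn u·dn v − m·sn u·sn v·cn u·cn v)/D = 0.9979964702054977/0.9994719732955745 = 0.9985237173932835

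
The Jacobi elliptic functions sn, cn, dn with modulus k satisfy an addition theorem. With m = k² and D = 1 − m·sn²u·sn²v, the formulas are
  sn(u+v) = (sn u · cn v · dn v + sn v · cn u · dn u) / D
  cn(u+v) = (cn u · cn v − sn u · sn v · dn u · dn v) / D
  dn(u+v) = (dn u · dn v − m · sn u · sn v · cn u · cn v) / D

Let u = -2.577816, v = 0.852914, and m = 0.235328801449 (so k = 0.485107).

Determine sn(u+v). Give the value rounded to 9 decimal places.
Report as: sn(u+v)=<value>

sn u = -0.6901275069904864, cn u = -0.7236877946290763, dn u = 0.942294298736518
sn v = 0.7392554247053905, cn v = 0.6734251384108354, dn v = 0.9334844098748012
m = k² = 0.235328801449
D = 1 − m·sn²u·sn²v = 0.9387476439025445
sn(u+v) = (sn u·cn v·dn v + sn v·cn u·dn u)/D = -0.9379542912942913/0.9387476439025445 = -0.9991548819180466

sn(u+v)=-0.999154882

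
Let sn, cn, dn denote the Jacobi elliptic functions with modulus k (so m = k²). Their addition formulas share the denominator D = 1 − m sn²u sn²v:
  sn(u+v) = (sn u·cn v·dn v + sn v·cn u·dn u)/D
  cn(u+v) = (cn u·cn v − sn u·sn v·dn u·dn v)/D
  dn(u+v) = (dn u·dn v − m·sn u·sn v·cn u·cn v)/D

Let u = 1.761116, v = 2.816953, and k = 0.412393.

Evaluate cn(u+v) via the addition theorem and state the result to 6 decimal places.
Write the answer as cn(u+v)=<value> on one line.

sn u = 0.9943905162855834, cn u = -0.105770984307091, dn u = 0.9120496967490828
sn v = 0.4527676224998945, cn v = -0.8916285549576085, dn v = 0.9824135150135409
m = k² = 0.170067986449
D = 1 − m·sn²u·sn²v = 0.9655263520020941
cn(u+v) = (cn u·cn v − sn u·sn v·dn u·dn v)/D = -0.3091001847609935/0.9655263520020941 = -0.3201364562655905

cn(u+v)=-0.320136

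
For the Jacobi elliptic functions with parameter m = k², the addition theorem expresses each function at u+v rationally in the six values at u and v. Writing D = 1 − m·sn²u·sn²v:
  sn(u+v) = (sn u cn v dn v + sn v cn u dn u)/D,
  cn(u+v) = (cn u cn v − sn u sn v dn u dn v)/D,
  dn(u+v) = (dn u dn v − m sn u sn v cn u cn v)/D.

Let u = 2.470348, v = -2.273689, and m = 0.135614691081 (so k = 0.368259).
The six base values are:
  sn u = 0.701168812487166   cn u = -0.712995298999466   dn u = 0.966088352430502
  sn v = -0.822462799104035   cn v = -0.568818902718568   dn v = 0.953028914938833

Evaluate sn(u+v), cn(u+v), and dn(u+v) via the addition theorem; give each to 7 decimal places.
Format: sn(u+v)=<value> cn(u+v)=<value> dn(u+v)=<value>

sn(u+v)=0.1952266 cn(u+v)=0.9807582 dn(u+v)=0.9974123

m = k² = 0.135614691081
D = 1 − m·sn²u·sn²v = 0.9548991790343573
sn(u+v) = (sn u·cn v·dn v + sn v·cn u·dn u)/D = 0.1864216911653038/0.9548991790343573 = 0.1952265697346424
cn(u+v) = (cn u·cn v − sn u·sn v·dn u·dn v)/D = 0.9365251706086482/0.9548991790343573 = 0.9807581692087223
dn(u+v) = (dn u·dn v − m·sn u·sn v·cn u·cn v)/D = 0.9524281696779102/0.9548991790343573 = 0.9974122824579806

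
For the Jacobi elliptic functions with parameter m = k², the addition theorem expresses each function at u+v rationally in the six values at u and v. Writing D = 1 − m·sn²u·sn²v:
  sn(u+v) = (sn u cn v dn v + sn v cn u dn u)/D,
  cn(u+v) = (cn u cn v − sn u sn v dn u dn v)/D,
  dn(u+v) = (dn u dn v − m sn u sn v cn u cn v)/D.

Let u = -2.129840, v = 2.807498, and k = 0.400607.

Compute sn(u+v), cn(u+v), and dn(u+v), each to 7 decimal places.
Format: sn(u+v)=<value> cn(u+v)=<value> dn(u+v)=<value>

sn(u+v)=0.6210518 cn(u+v)=0.7837695 dn(u+v)=0.9685555

sn u = -0.8998501033158036, cn u = -0.4361992567193777, dn u = 0.9327645272610356
sn v = 0.4531215767119513, cn v = -0.8914487291583713, dn v = 0.9833865746691694
m = k² = 0.160485968449
D = 1 − m·sn²u·sn²v = 0.97331870560394
sn(u+v) = (sn u·cn v·dn v + sn v·cn u·dn u)/D = 0.6044813190871979/0.97331870560394 = 0.621051784586961
cn(u+v) = (cn u·cn v − sn u·sn v·dn u·dn v)/D = 0.7628575473528007/0.97331870560394 = 0.7837695330014755
dn(u+v) = (dn u·dn v − m·sn u·sn v·cn u·cn v)/D = 0.9427131613178402/0.97331870560394 = 0.9685554750875673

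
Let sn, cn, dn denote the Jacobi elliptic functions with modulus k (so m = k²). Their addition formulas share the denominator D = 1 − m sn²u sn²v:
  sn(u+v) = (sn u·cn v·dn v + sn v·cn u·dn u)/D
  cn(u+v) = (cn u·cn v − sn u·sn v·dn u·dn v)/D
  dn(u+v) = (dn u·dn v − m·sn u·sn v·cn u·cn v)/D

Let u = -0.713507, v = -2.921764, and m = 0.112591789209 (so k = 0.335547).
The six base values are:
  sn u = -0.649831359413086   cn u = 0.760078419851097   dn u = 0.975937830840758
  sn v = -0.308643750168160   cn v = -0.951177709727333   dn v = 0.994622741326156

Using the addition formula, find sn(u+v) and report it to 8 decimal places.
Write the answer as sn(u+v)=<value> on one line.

m = k² = 0.112591789209
D = 1 − m·sn²u·sn²v = 0.995470784068859
sn(u+v) = (sn u·cn v·dn v + sn v·cn u·dn u)/D = 0.3858327665701267/0.995470784068859 = 0.3875882373896346

sn(u+v)=0.38758824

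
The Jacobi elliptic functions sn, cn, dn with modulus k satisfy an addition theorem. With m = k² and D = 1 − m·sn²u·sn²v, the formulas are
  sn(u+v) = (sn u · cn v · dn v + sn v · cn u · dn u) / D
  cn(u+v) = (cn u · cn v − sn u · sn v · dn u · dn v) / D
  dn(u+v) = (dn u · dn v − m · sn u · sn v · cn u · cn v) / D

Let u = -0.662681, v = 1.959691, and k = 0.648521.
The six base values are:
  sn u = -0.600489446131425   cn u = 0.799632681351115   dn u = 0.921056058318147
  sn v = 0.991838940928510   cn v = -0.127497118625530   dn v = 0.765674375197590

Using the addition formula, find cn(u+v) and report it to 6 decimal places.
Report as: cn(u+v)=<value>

m = k² = 0.420579487441
D = 1 − m·sn²u·sn²v = 0.8508095047183779
cn(u+v) = (cn u·cn v − sn u·sn v·dn u·dn v)/D = 0.3180756555800098/0.8508095047183779 = 0.373850613816655

cn(u+v)=0.373851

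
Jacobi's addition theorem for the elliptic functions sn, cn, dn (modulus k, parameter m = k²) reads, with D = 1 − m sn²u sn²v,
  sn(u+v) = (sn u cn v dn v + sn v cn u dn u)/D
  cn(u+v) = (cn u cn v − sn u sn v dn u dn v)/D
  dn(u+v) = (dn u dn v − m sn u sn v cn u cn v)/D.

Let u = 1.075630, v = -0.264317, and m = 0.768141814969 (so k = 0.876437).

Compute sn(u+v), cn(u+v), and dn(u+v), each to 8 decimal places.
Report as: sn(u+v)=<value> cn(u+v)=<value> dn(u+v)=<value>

sn u = 0.8137272207334035, cn u = 0.5812469442822825, dn u = 0.7009802913053202
sn v = -0.2590047024838472, cn v = 0.9658760604193758, dn v = 0.9738944541307847
m = k² = 0.768141814969
D = 1 − m·sn²u·sn²v = 0.9658795779843121
sn(u+v) = (sn u·cn v·dn v + sn v·cn u·dn u)/D = 0.6599121737824823/0.9658795779843121 = 0.683224067289681
cn(u+v) = (cn u·cn v − sn u·sn v·dn u·dn v)/D = 0.7052937558640596/0.9658795779843121 = 0.7302087878655977
dn(u+v) = (dn u·dn v − m·sn u·sn v·cn u·cn v)/D = 0.7735695377848092/0.9658795779843121 = 0.8008964630965348

sn(u+v)=0.68322407 cn(u+v)=0.73020879 dn(u+v)=0.80089646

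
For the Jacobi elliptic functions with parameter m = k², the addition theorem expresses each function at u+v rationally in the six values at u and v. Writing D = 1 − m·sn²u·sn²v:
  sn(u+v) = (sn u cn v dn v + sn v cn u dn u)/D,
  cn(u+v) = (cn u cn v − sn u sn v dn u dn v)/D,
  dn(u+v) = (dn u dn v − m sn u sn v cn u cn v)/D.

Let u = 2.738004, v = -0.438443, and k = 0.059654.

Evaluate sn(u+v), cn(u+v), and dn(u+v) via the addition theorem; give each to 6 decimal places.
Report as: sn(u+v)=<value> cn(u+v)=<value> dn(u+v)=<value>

sn(u+v)=0.747654 cn(u+v)=-0.664089 dn(u+v)=0.999005

sn u = 0.3952598032804237, cn u = -0.9185693702223696, dn u = 0.9997219807805411
sn v = -0.424486700348152, cn v = 0.9054341727743316, dn v = 0.9996793383993119
m = k² = 0.003558599716
D = 1 − m·sn²u·sn²v = 0.999899821940303
sn(u+v) = (sn u·cn v·dn v + sn v·cn u·dn u)/D = 0.7475790497035833/0.999899821940303 = 0.7476539482254413
cn(u+v) = (cn u·cn v − sn u·sn v·dn u·dn v)/D = -0.6640220014130081/0.999899821940303 = -0.6640885285132616
dn(u+v) = (dn u·dn v − m·sn u·sn v·cn u·cn v)/D = 0.9989048220469262/0.999899821940303 = 0.9990049004194781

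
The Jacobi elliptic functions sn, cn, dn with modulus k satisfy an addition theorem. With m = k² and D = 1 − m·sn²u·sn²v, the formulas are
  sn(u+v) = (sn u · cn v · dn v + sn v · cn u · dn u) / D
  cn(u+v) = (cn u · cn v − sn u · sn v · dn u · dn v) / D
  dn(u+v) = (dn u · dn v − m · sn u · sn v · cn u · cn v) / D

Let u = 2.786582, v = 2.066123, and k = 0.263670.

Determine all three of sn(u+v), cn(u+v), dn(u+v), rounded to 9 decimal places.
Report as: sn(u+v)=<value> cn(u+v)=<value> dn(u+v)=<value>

sn(u+v)=-0.998590518 cn(u+v)=0.053075206 dn(u+v)=0.964714451

sn u = 0.3995951127570789, cn u = -0.916691739823512, dn u = 0.9944340140971052
sn v = 0.8998049303519949, cn v = -0.4362924332534791, dn v = 0.9714482458871564
m = k² = 0.0695218689
D = 1 − m·sn²u·sn²v = 0.9910120942158867
sn(u+v) = (sn u·cn v·dn v + sn v·cn u·dn u)/D = -0.9896152804341021/0.9910120942158867 = -0.9985905179261311
cn(u+v) = (cn u·cn v − sn u·sn v·dn u·dn v)/D = 0.05259817119910934/0.9910120942158867 = 0.05307520615147116
dn(u+v) = (dn u·dn v − m·sn u·sn v·cn u·cn v)/D = 0.9560436887513969/0.9910120942158867 = 0.9647144513486915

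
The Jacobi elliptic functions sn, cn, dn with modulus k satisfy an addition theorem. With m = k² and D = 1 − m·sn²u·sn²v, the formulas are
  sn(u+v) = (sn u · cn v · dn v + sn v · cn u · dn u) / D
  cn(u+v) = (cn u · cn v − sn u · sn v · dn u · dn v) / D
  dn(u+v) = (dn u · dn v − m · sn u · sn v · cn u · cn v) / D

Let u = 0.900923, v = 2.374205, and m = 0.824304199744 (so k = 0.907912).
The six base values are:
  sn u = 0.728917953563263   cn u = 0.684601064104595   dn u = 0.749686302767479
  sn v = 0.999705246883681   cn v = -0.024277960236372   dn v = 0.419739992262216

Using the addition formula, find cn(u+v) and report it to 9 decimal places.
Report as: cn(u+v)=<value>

m = k² = 0.824304199744
D = 1 − m·sn²u·sn²v = 0.562287700815042
cn(u+v) = (cn u·cn v − sn u·sn v·dn u·dn v)/D = -0.2459241441706466/0.562287700815042 = -0.4373635486143071

cn(u+v)=-0.437363549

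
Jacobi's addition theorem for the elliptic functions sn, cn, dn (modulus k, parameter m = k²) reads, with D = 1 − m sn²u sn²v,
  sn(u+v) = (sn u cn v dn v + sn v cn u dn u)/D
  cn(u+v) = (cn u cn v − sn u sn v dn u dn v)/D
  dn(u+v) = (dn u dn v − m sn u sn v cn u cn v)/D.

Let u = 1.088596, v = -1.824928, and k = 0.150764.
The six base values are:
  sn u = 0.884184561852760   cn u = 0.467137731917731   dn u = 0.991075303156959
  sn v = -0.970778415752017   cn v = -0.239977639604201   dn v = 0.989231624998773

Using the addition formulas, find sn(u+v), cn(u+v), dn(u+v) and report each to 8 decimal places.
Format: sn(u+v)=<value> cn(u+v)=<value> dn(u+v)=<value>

sn(u+v)=-0.67056925 cn(u+v)=0.74184694 dn(u+v)=0.99487650

m = k² = 0.022729783696
D = 1 − m·sn²u·sn²v = 0.9832536030380716
sn(u+v) = (sn u·cn v·dn v + sn v·cn u·dn u)/D = -0.6593396329056162/0.9832536030380716 = -0.6705692517864962
cn(u+v) = (cn u·cn v − sn u·sn v·dn u·dn v)/D = 0.7294236741203543/0.9832536030380716 = 0.74184693741937
dn(u+v) = (dn u·dn v − m·sn u·sn v·cn u·cn v)/D = 0.9782159053086723/0.9832536030380716 = 0.9948765021416309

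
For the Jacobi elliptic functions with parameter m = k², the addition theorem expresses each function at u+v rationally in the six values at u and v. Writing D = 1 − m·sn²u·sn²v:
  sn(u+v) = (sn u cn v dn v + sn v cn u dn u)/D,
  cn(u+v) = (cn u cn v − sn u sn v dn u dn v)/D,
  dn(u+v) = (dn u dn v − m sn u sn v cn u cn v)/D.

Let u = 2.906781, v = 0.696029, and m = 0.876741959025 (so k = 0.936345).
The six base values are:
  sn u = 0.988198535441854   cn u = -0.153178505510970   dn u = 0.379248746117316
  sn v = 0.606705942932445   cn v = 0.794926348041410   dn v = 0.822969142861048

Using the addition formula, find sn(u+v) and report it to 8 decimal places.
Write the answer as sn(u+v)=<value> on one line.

m = k² = 0.876741959025
D = 1 − m·sn²u·sn²v = 0.684850442695571
sn(u+v) = (sn u·cn v·dn v + sn v·cn u·dn u)/D = 0.6112341184834019/0.684850442695571 = 0.8925074445123883

sn(u+v)=0.89250744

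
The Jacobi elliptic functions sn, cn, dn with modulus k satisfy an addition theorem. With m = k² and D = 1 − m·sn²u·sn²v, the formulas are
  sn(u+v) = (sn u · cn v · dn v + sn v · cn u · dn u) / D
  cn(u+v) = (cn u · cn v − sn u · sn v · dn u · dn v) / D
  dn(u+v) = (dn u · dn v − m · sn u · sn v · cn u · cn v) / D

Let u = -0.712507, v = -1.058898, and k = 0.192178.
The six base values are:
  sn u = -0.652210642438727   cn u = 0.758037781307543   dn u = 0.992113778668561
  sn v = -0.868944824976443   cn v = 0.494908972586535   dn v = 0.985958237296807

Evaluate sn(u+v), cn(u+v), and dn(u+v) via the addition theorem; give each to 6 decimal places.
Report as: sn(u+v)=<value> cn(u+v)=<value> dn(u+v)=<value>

sn(u+v)=-0.983416 cn(u+v)=-0.181362 dn(u+v)=0.981979

m = k² = 0.036932383684
D = 1 − m·sn²u·sn²v = 0.988137738240754
sn(u+v) = (sn u·cn v·dn v + sn v·cn u·dn u)/D = -0.9717508383635269/0.988137738240754 = -0.9834163808919982
cn(u+v) = (cn u·cn v − sn u·sn v·dn u·dn v)/D = -0.1792107638378216/0.988137738240754 = -0.181362128883856
dn(u+v) = (dn u·dn v − m·sn u·sn v·cn u·cn v)/D = 0.9703303309714111/0.988137738240754 = 0.9819788207856057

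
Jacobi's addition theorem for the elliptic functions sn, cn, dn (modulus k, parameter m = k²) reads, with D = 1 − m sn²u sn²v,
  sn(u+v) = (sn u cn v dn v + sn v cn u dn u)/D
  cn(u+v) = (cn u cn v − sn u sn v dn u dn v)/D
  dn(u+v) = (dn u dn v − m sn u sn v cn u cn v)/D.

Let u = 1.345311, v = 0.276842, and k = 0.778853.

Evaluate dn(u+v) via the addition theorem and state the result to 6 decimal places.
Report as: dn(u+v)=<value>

sn u = 0.9219418067324317, cn u = 0.3873284200764766, dn u = 0.6959841527105803
sn v = 0.271291012567081, cn v = 0.9624973696069657, dn v = 0.9774221589817315
m = k² = 0.606611995609
D = 1 − m·sn²u·sn²v = 0.9620520058114241
dn(u+v) = (dn u·dn v − m·sn u·sn v·cn u·cn v)/D = 0.6237078033513289/0.9620520058114241 = 0.6483098622358514

dn(u+v)=0.648310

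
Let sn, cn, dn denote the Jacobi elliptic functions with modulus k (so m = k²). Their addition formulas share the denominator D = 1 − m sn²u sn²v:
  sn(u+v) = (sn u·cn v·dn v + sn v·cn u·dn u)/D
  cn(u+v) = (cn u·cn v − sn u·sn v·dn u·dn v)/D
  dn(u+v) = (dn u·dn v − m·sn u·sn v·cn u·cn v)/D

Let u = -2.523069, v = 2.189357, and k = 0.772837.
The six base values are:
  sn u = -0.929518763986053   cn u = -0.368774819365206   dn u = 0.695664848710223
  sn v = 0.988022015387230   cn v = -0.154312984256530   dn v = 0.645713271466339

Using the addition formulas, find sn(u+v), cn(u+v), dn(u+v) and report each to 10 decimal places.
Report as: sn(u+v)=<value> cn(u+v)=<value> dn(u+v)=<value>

sn(u+v)=-0.3241423229 cn(u+v)=0.9460083269 dn(u+v)=0.9681142239

m = k² = 0.597277028569
D = 1 − m·sn²u·sn²v = 0.4962380308247422
sn(u+v) = (sn u·cn v·dn v + sn v·cn u·dn u)/D = -0.1608517480127093/0.4962380308247422 = -0.3241423228795572
cn(u+v) = (cn u·cn v − sn u·sn v·dn u·dn v)/D = 0.4694453092726283/0.4962380308247422 = 0.9460083268757442
dn(u+v) = (dn u·dn v − m·sn u·sn v·cn u·cn v)/D = 0.4804150960877617/0.4962380308247422 = 0.9681142239124984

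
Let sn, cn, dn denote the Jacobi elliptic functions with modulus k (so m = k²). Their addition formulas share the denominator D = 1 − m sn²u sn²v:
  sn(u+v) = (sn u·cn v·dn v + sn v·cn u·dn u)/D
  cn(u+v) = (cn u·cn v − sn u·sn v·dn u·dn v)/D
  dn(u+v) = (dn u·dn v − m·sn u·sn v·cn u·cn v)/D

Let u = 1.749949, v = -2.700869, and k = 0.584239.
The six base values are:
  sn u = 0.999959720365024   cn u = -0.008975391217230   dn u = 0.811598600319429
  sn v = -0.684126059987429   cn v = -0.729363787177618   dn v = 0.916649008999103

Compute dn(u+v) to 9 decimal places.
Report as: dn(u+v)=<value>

m = k² = 0.341335209121
D = 1 − m·sn²u·sn²v = 0.8402582751533315
dn(u+v) = (dn u·dn v − m·sn u·sn v·cn u·cn v)/D = 0.7454796648599328/0.8402582751533315 = 0.8872030028194565

dn(u+v)=0.887203003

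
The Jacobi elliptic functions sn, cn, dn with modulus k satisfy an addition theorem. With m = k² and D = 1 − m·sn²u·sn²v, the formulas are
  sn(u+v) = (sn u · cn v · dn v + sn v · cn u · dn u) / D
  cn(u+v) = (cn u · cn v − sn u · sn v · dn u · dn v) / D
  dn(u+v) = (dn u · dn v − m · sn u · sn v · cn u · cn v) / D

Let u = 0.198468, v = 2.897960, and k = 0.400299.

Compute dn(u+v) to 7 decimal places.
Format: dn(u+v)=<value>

dn(u+v)=0.9973249

sn u = 0.1969646186311458, cn u = 0.9804105971517685, dn u = 0.9968869078257028
sn v = 0.3716827024104729, cn v = -0.9283598271838608, dn v = 0.9888696868834455
m = k² = 0.160239289401
D = 1 − m·sn²u·sn²v = 0.9991412037298505
dn(u+v) = (dn u·dn v − m·sn u·sn v·cn u·cn v)/D = 0.9964683592873272/0.9991412037298505 = 0.9973248581556386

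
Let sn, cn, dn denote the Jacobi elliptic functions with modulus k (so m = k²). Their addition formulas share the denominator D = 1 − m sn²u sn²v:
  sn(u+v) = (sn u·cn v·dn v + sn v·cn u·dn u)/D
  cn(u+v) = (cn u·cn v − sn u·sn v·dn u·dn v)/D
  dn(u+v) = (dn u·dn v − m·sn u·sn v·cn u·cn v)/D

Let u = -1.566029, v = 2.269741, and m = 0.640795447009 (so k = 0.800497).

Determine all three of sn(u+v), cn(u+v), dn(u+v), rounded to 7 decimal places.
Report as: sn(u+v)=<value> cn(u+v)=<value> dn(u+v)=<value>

sn(u+v)=0.6212524 cn(u+v)=0.7836106 dn(u+v)=0.8675725

sn u = -0.9656362091860116, cn u = 0.2598975019288744, dn u = 0.6344195600596768
sn v = 0.9863841603637487, cn v = -0.1644575573924849, dn v = 0.6136250413057486
m = k² = 0.640795447009
D = 1 − m·sn²u·sn²v = 0.4186486551121364
sn(u+v) = (sn u·cn v·dn v + sn v·cn u·dn u)/D = 0.2600864679632379/0.4186486551121364 = 0.6212523670799155
cn(u+v) = (cn u·cn v − sn u·sn v·dn u·dn v)/D = 0.3280575035106012/0.4186486551121364 = 0.7836105514843467
dn(u+v) = (dn u·dn v − m·sn u·sn v·cn u·cn v)/D = 0.3632080768846291/0.4186486551121364 = 0.8675725395256379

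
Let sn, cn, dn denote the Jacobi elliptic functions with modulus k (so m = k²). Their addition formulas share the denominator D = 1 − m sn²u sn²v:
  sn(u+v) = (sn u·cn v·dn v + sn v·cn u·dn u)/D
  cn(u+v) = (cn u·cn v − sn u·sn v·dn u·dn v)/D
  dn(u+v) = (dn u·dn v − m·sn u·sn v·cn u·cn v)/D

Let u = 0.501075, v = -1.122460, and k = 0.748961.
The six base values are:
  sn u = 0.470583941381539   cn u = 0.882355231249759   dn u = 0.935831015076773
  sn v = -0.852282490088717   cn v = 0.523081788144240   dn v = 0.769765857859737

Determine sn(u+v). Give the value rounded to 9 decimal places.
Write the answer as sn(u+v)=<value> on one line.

m = k² = 0.560942579521
D = 1 − m·sn²u·sn²v = 0.9097681742155424
sn(u+v) = (sn u·cn v·dn v + sn v·cn u·dn u)/D = -0.5142789558690175/0.9097681742155424 = -0.5652857183231984

sn(u+v)=-0.565285718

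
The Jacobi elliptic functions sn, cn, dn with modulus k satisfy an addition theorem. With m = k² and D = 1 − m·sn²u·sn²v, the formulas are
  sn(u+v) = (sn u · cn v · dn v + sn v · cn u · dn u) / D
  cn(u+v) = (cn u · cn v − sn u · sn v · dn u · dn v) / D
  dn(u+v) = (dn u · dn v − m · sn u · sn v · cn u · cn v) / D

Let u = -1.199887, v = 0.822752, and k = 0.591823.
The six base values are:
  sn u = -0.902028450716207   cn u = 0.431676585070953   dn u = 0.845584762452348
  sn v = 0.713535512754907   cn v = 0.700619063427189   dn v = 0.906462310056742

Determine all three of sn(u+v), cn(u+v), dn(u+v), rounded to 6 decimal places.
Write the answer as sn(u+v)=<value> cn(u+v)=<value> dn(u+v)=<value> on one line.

sn(u+v)=-0.365433 cn(u+v)=0.930838 dn(u+v)=0.976333

m = k² = 0.350254463329
D = 1 − m·sn²u·sn²v = 0.8549040348974916
sn(u+v) = (sn u·cn v·dn v + sn v·cn u·dn u)/D = -0.3124104142882415/0.8549040348974916 = -0.3654333136065985
cn(u+v) = (cn u·cn v − sn u·sn v·dn u·dn v)/D = 0.7957767538250039/0.8549040348974916 = 0.9308375225067485
dn(u+v) = (dn u·dn v − m·sn u·sn v·cn u·cn v)/D = 0.834671180621841/0.8549040348974916 = 0.9763331865920172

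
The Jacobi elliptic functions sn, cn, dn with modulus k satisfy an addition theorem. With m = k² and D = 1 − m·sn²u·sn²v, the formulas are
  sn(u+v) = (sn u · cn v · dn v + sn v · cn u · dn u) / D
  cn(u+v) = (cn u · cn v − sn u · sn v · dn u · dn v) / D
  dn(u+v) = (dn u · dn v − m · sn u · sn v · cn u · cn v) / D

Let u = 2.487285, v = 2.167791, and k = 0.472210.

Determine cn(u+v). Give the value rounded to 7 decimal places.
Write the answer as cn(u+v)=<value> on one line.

sn u = 0.7416291698012502, cn u = -0.6708100882514427, dn u = 0.9366731878854069
sn v = 0.9041429715307154, cn v = -0.4272300165386416, dn v = 0.9042774275103702
m = k² = 0.2229822841
D = 1 − m·sn²u·sn²v = 0.8997421961031983
cn(u+v) = (cn u·cn v − sn u·sn v·dn u·dn v)/D = -0.2813644882530611/0.8997421961031983 = -0.312716786510243

cn(u+v)=-0.3127168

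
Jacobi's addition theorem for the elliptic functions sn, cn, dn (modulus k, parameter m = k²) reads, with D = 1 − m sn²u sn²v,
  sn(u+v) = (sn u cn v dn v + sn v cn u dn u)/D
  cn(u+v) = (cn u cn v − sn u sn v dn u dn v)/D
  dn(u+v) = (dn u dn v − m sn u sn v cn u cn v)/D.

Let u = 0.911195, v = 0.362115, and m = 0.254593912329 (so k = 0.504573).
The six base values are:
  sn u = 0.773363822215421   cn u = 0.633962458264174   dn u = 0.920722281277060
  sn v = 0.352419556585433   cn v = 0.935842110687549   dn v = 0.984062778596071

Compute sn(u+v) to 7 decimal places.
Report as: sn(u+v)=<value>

sn(u+v)=0.9356147

m = k² = 0.254593912329
D = 1 − m·sn²u·sn²v = 0.9810880757456795
sn(u+v) = (sn u·cn v·dn v + sn v·cn u·dn u)/D = 0.9179204041855356/0.9810880757456795 = 0.9356146781091667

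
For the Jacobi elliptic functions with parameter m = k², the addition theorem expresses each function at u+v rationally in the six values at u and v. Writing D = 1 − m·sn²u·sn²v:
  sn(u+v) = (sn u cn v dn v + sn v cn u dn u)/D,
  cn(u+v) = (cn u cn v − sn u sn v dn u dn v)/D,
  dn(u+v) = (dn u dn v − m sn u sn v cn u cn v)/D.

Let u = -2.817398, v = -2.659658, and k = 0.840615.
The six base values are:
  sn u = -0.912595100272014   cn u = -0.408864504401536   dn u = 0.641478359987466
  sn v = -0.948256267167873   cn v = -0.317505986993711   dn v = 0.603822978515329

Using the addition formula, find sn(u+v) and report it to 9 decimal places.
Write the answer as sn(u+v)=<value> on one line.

sn(u+v)=0.899845569

m = k² = 0.706633578225
D = 1 − m·sn²u·sn²v = 0.4708217576360209
sn(u+v) = (sn u·cn v·dn v + sn v·cn u·dn u)/D = 0.4236668725607275/0.4708217576360209 = 0.8998455693465476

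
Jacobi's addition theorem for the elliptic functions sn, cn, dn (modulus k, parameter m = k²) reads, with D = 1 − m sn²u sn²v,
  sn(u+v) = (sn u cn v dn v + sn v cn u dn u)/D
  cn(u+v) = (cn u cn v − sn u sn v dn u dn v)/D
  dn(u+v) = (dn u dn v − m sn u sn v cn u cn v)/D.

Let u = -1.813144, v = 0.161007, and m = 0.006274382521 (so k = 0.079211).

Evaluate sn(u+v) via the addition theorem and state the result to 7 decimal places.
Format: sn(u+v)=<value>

sn(u+v)=-0.9969110

sn u = -0.971543105363199, cn u = -0.2368628177262782, dn u = 0.9970344203692041
sn v = 0.1603079776119217, cn v = 0.9870670455009506, dn v = 0.9999193751768917
m = k² = 0.006274382521
D = 1 − m·sn²u·sn²v = 0.999847803238701
sn(u+v) = (sn u·cn v·dn v + sn v·cn u·dn u)/D = -0.9967592584004674/0.999847803238701 = -0.9969109850236914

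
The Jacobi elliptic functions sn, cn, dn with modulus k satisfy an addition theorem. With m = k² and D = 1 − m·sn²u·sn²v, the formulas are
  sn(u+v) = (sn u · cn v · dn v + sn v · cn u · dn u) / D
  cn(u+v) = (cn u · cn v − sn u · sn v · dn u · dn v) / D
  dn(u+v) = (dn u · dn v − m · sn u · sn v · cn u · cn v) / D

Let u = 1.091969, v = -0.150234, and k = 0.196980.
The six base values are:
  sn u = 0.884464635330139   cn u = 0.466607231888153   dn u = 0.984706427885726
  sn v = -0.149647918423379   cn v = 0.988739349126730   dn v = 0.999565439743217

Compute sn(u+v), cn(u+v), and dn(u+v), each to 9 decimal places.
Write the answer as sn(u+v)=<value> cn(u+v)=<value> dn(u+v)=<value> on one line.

sn(u+v)=0.805913880 cn(u+v)=0.592032785 dn(u+v)=0.987318987

m = k² = 0.0388011204
D = 1 − m·sn²u·sn²v = 0.9993202541386831
sn(u+v) = (sn u·cn v·dn v + sn v·cn u·dn u)/D = 0.8053660629926867/0.9993202541386831 = 0.8059138796169342
cn(u+v) = (cn u·cn v − sn u·sn v·dn u·dn v)/D = 0.5916303532709101/0.9993202541386831 = 0.5920327851063501
dn(u+v) = (dn u·dn v − m·sn u·sn v·cn u·cn v)/D = 0.9866478607901668/0.9993202541386831 = 0.9873189867852336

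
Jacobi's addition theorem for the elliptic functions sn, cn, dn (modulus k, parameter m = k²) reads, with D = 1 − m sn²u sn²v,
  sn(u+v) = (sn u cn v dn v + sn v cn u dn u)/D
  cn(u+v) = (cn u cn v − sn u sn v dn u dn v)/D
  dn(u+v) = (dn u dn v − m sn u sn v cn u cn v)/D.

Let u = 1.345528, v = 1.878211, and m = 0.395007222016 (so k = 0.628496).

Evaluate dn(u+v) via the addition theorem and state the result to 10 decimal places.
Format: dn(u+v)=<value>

sn u = 0.9436575973898288, cn u = 0.3309234637925449, dn u = 0.8051398342712647
sn v = 0.9967166064786471, cn v = -0.08096916925404251, dn v = 0.7794757519304949
m = k² = 0.395007222016
D = 1 − m·sn²u·sn²v = 0.6505562269695968
dn(u+v) = (dn u·dn v − m·sn u·sn v·cn u·cn v)/D = 0.6375419124335449/0.6505562269695968 = 0.9799950965089138

dn(u+v)=0.9799950965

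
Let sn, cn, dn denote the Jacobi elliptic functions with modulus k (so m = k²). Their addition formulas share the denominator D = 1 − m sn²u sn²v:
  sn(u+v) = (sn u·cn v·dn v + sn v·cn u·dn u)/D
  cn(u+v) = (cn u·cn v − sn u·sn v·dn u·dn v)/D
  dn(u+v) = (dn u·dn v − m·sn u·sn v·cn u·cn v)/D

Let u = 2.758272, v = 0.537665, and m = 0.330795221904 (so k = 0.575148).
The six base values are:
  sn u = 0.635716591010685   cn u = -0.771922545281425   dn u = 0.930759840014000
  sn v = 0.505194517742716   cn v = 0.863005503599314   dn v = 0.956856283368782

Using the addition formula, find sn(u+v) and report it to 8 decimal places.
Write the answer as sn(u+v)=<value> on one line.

sn(u+v)=0.16770992

m = k² = 0.330795221904
D = 1 − m·sn²u·sn²v = 0.9658804277677684
sn(u+v) = (sn u·cn v·dn v + sn v·cn u·dn u)/D = 0.1619877316008828/0.9658804277677684 = 0.167709922412705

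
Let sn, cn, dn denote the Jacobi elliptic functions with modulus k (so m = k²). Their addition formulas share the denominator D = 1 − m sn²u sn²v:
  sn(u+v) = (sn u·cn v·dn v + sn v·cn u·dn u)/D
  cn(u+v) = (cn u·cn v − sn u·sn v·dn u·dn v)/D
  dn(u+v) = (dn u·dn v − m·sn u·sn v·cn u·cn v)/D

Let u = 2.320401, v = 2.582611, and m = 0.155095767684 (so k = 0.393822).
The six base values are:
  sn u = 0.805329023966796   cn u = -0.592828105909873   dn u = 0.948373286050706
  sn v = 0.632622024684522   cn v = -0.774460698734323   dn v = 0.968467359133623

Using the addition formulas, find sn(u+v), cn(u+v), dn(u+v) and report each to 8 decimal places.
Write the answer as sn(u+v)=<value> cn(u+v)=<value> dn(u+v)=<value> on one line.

m = k² = 0.155095767684
D = 1 − m·sn²u·sn²v = 0.9597435693948623
sn(u+v) = (sn u·cn v·dn v + sn v·cn u·dn u)/D = -0.9597031411043806/0.9597435693948623 = -0.999957875945439
cn(u+v) = (cn u·cn v − sn u·sn v·dn u·dn v)/D = -0.00880908333348942/0.9597435693948623 = -0.009178580210799145
dn(u+v) = (dn u·dn v − m·sn u·sn v·cn u·cn v)/D = 0.882190368129989/0.9597435693948623 = 0.9191938307919351

sn(u+v)=-0.99995788 cn(u+v)=-0.00917858 dn(u+v)=0.91919383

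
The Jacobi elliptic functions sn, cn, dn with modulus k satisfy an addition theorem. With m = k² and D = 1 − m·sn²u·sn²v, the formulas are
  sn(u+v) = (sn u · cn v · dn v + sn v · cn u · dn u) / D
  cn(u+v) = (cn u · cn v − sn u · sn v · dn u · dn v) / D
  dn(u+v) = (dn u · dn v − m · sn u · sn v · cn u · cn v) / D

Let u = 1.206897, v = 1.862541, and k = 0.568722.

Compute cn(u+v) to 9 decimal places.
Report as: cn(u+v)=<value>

cn(u+v)=-0.927444389

sn u = 0.9070491429058985, cn u = 0.4210247645372835, dn u = 0.8566736226397572
sn v = 0.9938584816692696, cn v = -0.110658566835352, dn v = 0.8249339186986464
m = k² = 0.323444713284
D = 1 − m·sn²u·sn²v = 0.7371483011358122
cn(u+v) = (cn u·cn v − sn u·sn v·dn u·dn v)/D = -0.6836640560905671/0.7371483011358122 = -0.9274443894629675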